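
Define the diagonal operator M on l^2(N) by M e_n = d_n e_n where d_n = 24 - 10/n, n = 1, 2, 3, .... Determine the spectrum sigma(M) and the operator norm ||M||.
sigma(M) = {24 - 10/n : n ≥ 1} ∪ {24}; ||M|| = 24

A bounded diagonal operator on l^2 with diagonal entries d_n has spectrum equal to the closure of {d_n : n ≥ 1}: every d_n is an eigenvalue (with eigenvector e_n), so {d_n} ⊂ sigma(M); the spectrum is closed, so its closure is too; and for lambda not in the closure, (M - lambda I) has bounded inverse (the diagonal entries 1/(d_n - lambda) are bounded). For our sequence d_n = 24 - 10/n, n = 1, 2, 3, ...:
  - {d_n} = {24 - 10/n : n ≥ 1}; the only limit point is 24
  - closure = {24 - 10/n : n ≥ 1} ∪ {24}
For the norm: a diagonal operator has ||M|| = sup_n |d_n|. Here d_n = 24 - 10/n increases monotonically from d_1 = 14 toward 24, with all terms in [14, 24); so sup_n |d_n| = 24 (the supremum is the limit, not attained). So ||M|| = 24.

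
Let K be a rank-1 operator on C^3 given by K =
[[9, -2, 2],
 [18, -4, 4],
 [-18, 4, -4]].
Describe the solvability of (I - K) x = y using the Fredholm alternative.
(I - K) is singular (det(I - K) = 0, i.e. 1 ∈ sigma(K)). (I - K) x = y is solvable iff y ⊥ ker((I - K)^*) = span{(9, -2, 2)}, i.e. iff 9y_1 - 2y_2 + 2y_3 = 0. When solvable, the solutions are x = y + c·(1, 2, -2), c arbitrary (ker(I - K) = span{(1, 2, -2)}, dimension 1).

K has rank 1, so it is an outer product K = u v^T: every row of K is a multiple of one row vector. Reading off the entries, u = (1, 2, -2) and v = (9, -2, 2) (row i of K equals u_i·v^T). A rank-one matrix u v^T satisfies K u = u (v·u) and kills the (2)-dimensional subspace v^⊥, so its characteristic polynomial is lambda^2 (lambda - v·u) with v·u = tr K = 1. Hence the eigenvalues of I - K are 1 (multiplicity 2) and 1 - (1) = 0, so det(I - K) = 0. (Direct check: I - K =
[[-8, 2, -2],
 [-18, 5, -4],
 [18, -4, 5]]
has determinant 0.) So 1 is an eigenvalue of K and (I - K) is not invertible. The finite-dimensional Fredholm alternative says: either (I - K) is invertible, or ker(I - K) ≠ {0} and then range(I - K) = ker((I - K)^*)^⊥, with dim ker(I - K) = dim ker((I - K)^*). We are in the second case, so we need both kernels. Kernel of I - K: (I - K) u = u - u (v·u) = u - u = 0, so ker(I - K) = span{u} = span{(1, 2, -2)} (it is exactly 1-dimensional because rank(I - K) = 2). Kernel of the adjoint: K is real, so (I - K)^* = I - K^T = I - v u^T, and (I - v u^T) v = v - v (u·v) = 0; hence ker((I - K)^*) = span{v} = span{(9, -2, 2)}. Therefore (I - K) x = y is solvable iff <y, v> = 0, i.e. iff 9y_1 - 2y_2 + 2y_3 = 0. When this holds, K y = u (v·y) = 0, so (I - K) y = y and x = y is a particular solution; the full solution set is the line x = y + c·u = y + c·(1, 2, -2), c ∈ C.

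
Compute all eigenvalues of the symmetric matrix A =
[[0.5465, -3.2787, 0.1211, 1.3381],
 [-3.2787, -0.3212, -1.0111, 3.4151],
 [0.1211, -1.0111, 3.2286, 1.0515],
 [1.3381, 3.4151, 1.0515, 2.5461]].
sigma(A) ≈ {-5, 2, 4, 5}

A is real symmetric, so its spectrum consists of real eigenvalues. Expanding the characteristic polynomial of the displayed matrix gives
  det(λ I - A) = p(λ) = λ^4 + (-6)λ^3 + (-17)λ^2 + (150)λ + (-200).
Solving p(λ) = 0 yields eigenvalues ≈ -5, 2, 4, 5. (A is shown rounded to 4 decimals, so these recover the underlying integer eigenvalues to within that precision.)
Verification: the trace of A = 6 equals the sum of eigenvalues 6, and det(A) ≈ -200.0003 matches the eigenvalue product -200.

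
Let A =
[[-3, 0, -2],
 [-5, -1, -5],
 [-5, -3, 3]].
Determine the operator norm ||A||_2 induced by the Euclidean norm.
||A||_2 ≈ 8.479 (= sqrt(largest eigenvalue of A^T A))

||A||_2 = sigma_max(A) = sqrt(lambda_max(A^T A)). Form the symmetric matrix M = A^T A =
[[59, 20, 16],
 [20, 10, -4],
 [16, -4, 38]].
Its characteristic polynomial (trace, sum of principal 2x2 minors, determinant of M give the coefficients) is
  p(λ) = det(λ I - M) = λ^3 - 107λ^2 + 2540λ - 1156.
No integer candidate from the rational root theorem (±divisors of 1156) is a root, so the roots are irrational. The cubic discriminant is Δ = 8270630736 > 0, so there are three distinct real roots. p(0) = -1156 and p(1) = 1278 have opposite signs, so a root lies in (0, 1); Newton's method refines it to λ ≈ 0.4642. p(34) = 816 and p(35) = -456 have opposite signs, so a root lies in (34, 35); Newton's method refines it to λ ≈ 34.6421. p(71) = -2292 and p(72) = 284 have opposite signs, so a root lies in (71, 72); Newton's method refines it to λ ≈ 71.8937. Check (Vieta): the three roots sum to 107, matching tr M = 107.
So the eigenvalues of A^T A are ≈ 0.4642, 34.6421, 71.8937 (all ≥ 0, as they must be for A^T A). The largest is λ_max ≈ 71.8937, hence ||A||_2 = sqrt(λ_max) ≈ 8.479.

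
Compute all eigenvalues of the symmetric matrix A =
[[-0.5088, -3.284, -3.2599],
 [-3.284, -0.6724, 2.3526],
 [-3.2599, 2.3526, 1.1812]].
sigma(A) ≈ {-4, -2, 6}

A is real symmetric, so its spectrum consists of real eigenvalues. Expanding the characteristic polynomial of the displayed matrix gives
  det(λ I - A) = p(λ) = λ^3 + (0)λ^2 + (-28)λ + (-47.9985).
Solving p(λ) = 0 yields eigenvalues ≈ -4, -2, 6. (A is shown rounded to 4 decimals, so these recover the underlying integer eigenvalues to within that precision.)
Verification: the trace of A = 0 equals the sum of eigenvalues 0, and det(A) ≈ 47.9985 matches the eigenvalue product 48.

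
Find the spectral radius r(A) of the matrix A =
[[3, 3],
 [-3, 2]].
r(A) = sqrt(15) ≈ 3.873

The eigenvalues of A are the roots of its characteristic polynomial. With M = A (coefficients from the trace and determinant):
  p(λ) = det(λ I - M) = λ^2 - 5λ + 15.
For λ^2 - 5λ + 15 the discriminant is -35. It is negative, so the roots are the complex-conjugate pair λ = 5/2 ± (sqrt(35)/2) i ≈ 2.5 ± 2.958i. For a conjugate pair the product of the roots equals the constant term, so |λ|^2 = 15 and |λ| = sqrt(15) ≈ 3.873.
Thus the eigenvalues (to 4 decimals) are 2.5 ± 2.958i (modulus 3.873). The spectral radius is the largest modulus: r(A) = sqrt(15) ≈ 3.873. (Cross-check: r(A) ≤ ||A||_2 ≈ 4.4051; equality holds whenever A is normal, though it can also hold for some non-normal A.)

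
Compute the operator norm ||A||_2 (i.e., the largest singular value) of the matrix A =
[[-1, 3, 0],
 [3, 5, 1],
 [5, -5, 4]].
||A||_2 ≈ 8.6428 (= sqrt(largest eigenvalue of A^T A))

||A||_2 = sigma_max(A) = sqrt(lambda_max(A^T A)). Form the symmetric matrix M = A^T A =
[[35, -13, 23],
 [-13, 59, -15],
 [23, -15, 17]].
Its characteristic polynomial (trace, sum of principal 2x2 minors, determinant of M give the coefficients) is
  p(λ) = det(λ I - M) = λ^3 - 111λ^2 + 2740λ - 2116.
No integer candidate from the rational root theorem (±divisors of 2116) is a root, so the roots are irrational. The cubic discriminant is Δ = 10105407824 > 0, so there are three distinct real roots. p(0) = -2116 and p(1) = 514 have opposite signs, so a root lies in (0, 1); Newton's method refines it to λ ≈ 0.7979. p(35) = 684 and p(36) = -676 have opposite signs, so a root lies in (35, 36); Newton's method refines it to λ ≈ 35.5038. p(74) = -1968 and p(75) = 884 have opposite signs, so a root lies in (74, 75); Newton's method refines it to λ ≈ 74.6984. Check (Vieta): the three roots sum to 111, matching tr M = 111.
So the eigenvalues of A^T A are ≈ 0.7979, 35.5038, 74.6984 (all ≥ 0, as they must be for A^T A). The largest is λ_max ≈ 74.6984, hence ||A||_2 = sqrt(λ_max) ≈ 8.6428.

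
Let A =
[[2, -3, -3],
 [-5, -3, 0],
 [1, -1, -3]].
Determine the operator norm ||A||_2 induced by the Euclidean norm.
||A||_2 ≈ 5.925 (= sqrt(largest eigenvalue of A^T A))

||A||_2 = sigma_max(A) = sqrt(lambda_max(A^T A)). Form the symmetric matrix M = A^T A =
[[30, 8, -9],
 [8, 19, 12],
 [-9, 12, 18]].
Its characteristic polynomial (trace, sum of principal 2x2 minors, determinant of M give the coefficients) is
  p(λ) = det(λ I - M) = λ^3 - 67λ^2 + 1163λ - 1521.
No integer candidate from the rational root theorem (±divisors of 1521) is a root, so the roots are irrational. The cubic discriminant is Δ = 20547392 > 0, so there are three distinct real roots. p(1) = -424 and p(2) = 545 have opposite signs, so a root lies in (1, 2); Newton's method refines it to λ ≈ 1.4218. p(30) = 69 and p(31) = -64 have opposite signs, so a root lies in (30, 31); Newton's method refines it to λ ≈ 30.4729. p(35) = -16 and p(36) = 171 have opposite signs, so a root lies in (35, 36); Newton's method refines it to λ ≈ 35.1053. Check (Vieta): the three roots sum to 67, matching tr M = 67.
So the eigenvalues of A^T A are ≈ 1.4218, 30.4729, 35.1053 (all ≥ 0, as they must be for A^T A). The largest is λ_max ≈ 35.1053, hence ||A||_2 = sqrt(λ_max) ≈ 5.925.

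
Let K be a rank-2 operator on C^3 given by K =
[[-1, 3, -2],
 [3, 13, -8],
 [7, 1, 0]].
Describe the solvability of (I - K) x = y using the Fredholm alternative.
(I - K) is invertible (det(I - K) = -11 ≠ 0), so for every y in C^3 the equation (I - K) x = y has a unique solution.

K has rank 2 and factors as K = U V^T = u1 v1^T + u2 v2^T with u1 = (1, 3, -1), v1 = (-1, 3, -2), u2 = (0, 2, 2), v2 = (3, 2, -1) (multiplying out reproduces the displayed K). The nonzero eigenvalues of U V^T coincide with those of the 2 x 2 matrix G = V^T U = [[v1·u1, v1·u2], [v2·u1, v2·u2]] = [[10, 2], [10, 2]], and by the Sylvester determinant identity det(I_3 - U V^T) = det(I_2 - V^T U) = det([[-9, -2], [-10, -1]]) = (-9)(-1) - (-2)(-10) = -11. (Direct check: I - K =
[[2, -3, 2],
 [-3, -12, 8],
 [-7, -1, 1]]
has determinant -11.) The finite-dimensional Fredholm alternative says: either (I - K) is invertible, or ker(I - K) ≠ {0} and then range(I - K) = ker((I - K)^*)^⊥, with dim ker(I - K) = dim ker((I - K)^*). Since det(I - K) ≠ 0, 1 is not an eigenvalue of K and ker(I - K) = {0}, so we are in the first case: for every y there is a unique x = (I - K)^(-1) y. (Explicitly, by the Woodbury identity, (I - U V^T)^(-1) = I + U (I_2 - G)^(-1) V^T.)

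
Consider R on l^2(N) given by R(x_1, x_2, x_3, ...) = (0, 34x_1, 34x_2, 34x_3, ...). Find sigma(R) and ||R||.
sigma(R) = closed disk {z in C : |z| ≤ 34}; ||R|| = 34

Note R = 34·U where U is the unit right shift (U x)_k = x_{k-1} (with x_0 := 0); so ||R|| = 34||U|| and sigma(R) = 34·sigma(U). ||R x||^2 = sum_{k≥1} |34x_k|^2 = 1156||x||^2, so ||R|| = 34 and sigma(R) ⊂ {|z| ≤ 34}. For any |lambda| < 34, the equation (R - lambda I) x = 0 forces x_1 = 0, then 34x_k = lambda x_{k+1} ⇒ x = 0, so R has no eigenvalues. But (R - lambda I) is not surjective for |lambda| < 34: solving (R - lambda I) x = e_1 would require x_n proportional to (lambda/34)^(-n), which is not in l^2. So every |lambda| < 34 lies in the residual spectrum. The boundary |lambda| = 34 is in the approximate point spectrum (the spectrum is closed). Hence sigma(R) is the closed disk of radius 34.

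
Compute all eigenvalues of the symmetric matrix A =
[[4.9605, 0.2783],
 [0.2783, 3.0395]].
sigma(A) ≈ {3, 5}

A is real symmetric, so its spectrum consists of real eigenvalues. Expanding the characteristic polynomial of the displayed matrix gives
  det(λ I - A) = p(λ) = λ^2 + (-8)λ + (15).
Solving p(λ) = 0 yields eigenvalues ≈ 3, 5. (A is shown rounded to 4 decimals, so these recover the underlying integer eigenvalues to within that precision.)
Verification: the trace of A = 8 equals the sum of eigenvalues 8, and det(A) ≈ 15.0000 matches the eigenvalue product 15.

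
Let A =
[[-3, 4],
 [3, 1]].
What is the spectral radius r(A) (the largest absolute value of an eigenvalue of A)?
r(A) = 5

The eigenvalues of A are the roots of its characteristic polynomial. With M = A (coefficients from the trace and determinant):
  p(λ) = det(λ I - M) = λ^2 + 2λ - 15.
For λ^2 + 2λ - 15 the discriminant is 64. It is a perfect square (8^2), so the roots are rational: λ = (-2 ± 8)/2 = 3, -5.
Thus the eigenvalues (to 4 decimals) are 3 (modulus 3); -5 (modulus 5). The spectral radius is the largest modulus: r(A) = 5. (Cross-check: r(A) ≤ ||A||_2 ≈ 5.1492; equality holds whenever A is normal, though it can also hold for some non-normal A.)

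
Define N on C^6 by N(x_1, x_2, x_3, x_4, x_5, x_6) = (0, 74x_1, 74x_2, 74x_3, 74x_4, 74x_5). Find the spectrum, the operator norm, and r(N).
sigma(N) = {0}; ||N|| = 74; r(N) = 0. (N is nilpotent with N^6 = 0.)

On C^6, N is a strictly lower-triangular matrix with 74 on the subdiagonal and zeros elsewhere, so its characteristic polynomial is lambda^6 and every eigenvalue is 0: sigma(N) = {0}. For the operator norm, N e_i = 74e_{i+1} for i = 1, ..., 5 and N e_6 = 0, so the singular values of N are 74 (with multiplicity 5) and 0; hence ||N|| = 74. The spectral radius r(N) = max|lambda| = 0. Note ||N|| > r(N) — characteristic of non-normal nilpotent operators. Indeed N^6 = 0.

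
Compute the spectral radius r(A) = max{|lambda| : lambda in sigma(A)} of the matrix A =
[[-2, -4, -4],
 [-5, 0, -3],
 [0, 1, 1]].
r(A) ≈ 5.0216

The eigenvalues of A are the roots of its characteristic polynomial. With M = A (coefficients from the trace, the sum of principal 2x2 minors, and det A):
  p(λ) = det(λ I - M) = λ^3 + λ^2 - 19λ + 6.
No integer candidate from the rational root theorem (±divisors of 6) is a root, so the roots are irrational. The cubic discriminant is Δ = 24749 > 0, so there are three distinct real roots. p(-6) = -60 and p(-5) = 1 have opposite signs, so a root lies in (-6, -5); Newton's method refines it to λ ≈ -5.0216. p(0) = 6 and p(1) = -11 have opposite signs, so a root lies in (0, 1); Newton's method refines it to λ ≈ 0.3231. p(3) = -15 and p(4) = 10 have opposite signs, so a root lies in (3, 4); Newton's method refines it to λ ≈ 3.6985. Check (Vieta): the three roots sum to -1, matching tr M = -1.
Thus the eigenvalues (to 4 decimals) are -5.0216 (modulus 5.0216); 0.3231 (modulus 0.3231); 3.6985 (modulus 3.6985). The spectral radius is the largest modulus: r(A) ≈ 5.0216. (Cross-check: r(A) ≤ ||A||_2 ≈ 7.6241; equality holds whenever A is normal, though it can also hold for some non-normal A.)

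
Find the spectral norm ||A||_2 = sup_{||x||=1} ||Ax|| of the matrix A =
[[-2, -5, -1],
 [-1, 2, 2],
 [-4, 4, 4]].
||A||_2 ≈ 8.1293 (= sqrt(largest eigenvalue of A^T A))

||A||_2 = sigma_max(A) = sqrt(lambda_max(A^T A)). Form the symmetric matrix M = A^T A =
[[21, -8, -16],
 [-8, 45, 25],
 [-16, 25, 21]].
Its characteristic polynomial (trace, sum of principal 2x2 minors, determinant of M give the coefficients) is
  p(λ) = det(λ I - M) = λ^3 - 87λ^2 + 1386λ - 256.
No integer candidate from the rational root theorem (±divisors of 256) is a root, so the roots are irrational. The cubic discriminant is Δ = 3769582212 > 0, so there are three distinct real roots. p(0) = -256 and p(1) = 1044 have opposite signs, so a root lies in (0, 1); Newton's method refines it to λ ≈ 0.1869. p(20) = 664 and p(21) = -256 have opposite signs, so a root lies in (20, 21); Newton's method refines it to λ ≈ 20.7272. p(66) = -256 and p(67) = 2826 have opposite signs, so a root lies in (66, 67); Newton's method refines it to λ ≈ 66.0859. Check (Vieta): the three roots sum to 87, matching tr M = 87.
So the eigenvalues of A^T A are ≈ 0.1869, 20.7272, 66.0859 (all ≥ 0, as they must be for A^T A). The largest is λ_max ≈ 66.0859, hence ||A||_2 = sqrt(λ_max) ≈ 8.1293.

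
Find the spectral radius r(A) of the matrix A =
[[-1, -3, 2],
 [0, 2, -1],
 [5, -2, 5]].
r(A) ≈ 7.0184

The eigenvalues of A are the roots of its characteristic polynomial. With M = A (coefficients from the trace, the sum of principal 2x2 minors, and det A):
  p(λ) = det(λ I - M) = λ^3 - 6λ^2 - 9λ + 13.
No integer candidate from the rational root theorem (±divisors of 13) is a root, so the roots are irrational. The cubic discriminant is Δ = 25137 > 0, so there are three distinct real roots. p(-2) = -1 and p(-1) = 15 have opposite signs, so a root lies in (-2, -1); Newton's method refines it to λ ≈ -1.9623. p(0) = 13 and p(1) = -1 have opposite signs, so a root lies in (0, 1); Newton's method refines it to λ ≈ 0.9439. p(7) = -1 and p(8) = 69 have opposite signs, so a root lies in (7, 8); Newton's method refines it to λ ≈ 7.0184. Check (Vieta): the three roots sum to 6, matching tr M = 6.
Thus the eigenvalues (to 4 decimals) are -1.9623 (modulus 1.9623); 0.9439 (modulus 0.9439); 7.0184 (modulus 7.0184). The spectral radius is the largest modulus: r(A) ≈ 7.0184. (Cross-check: r(A) ≤ ||A||_2 ≈ 7.6795; equality holds whenever A is normal, though it can also hold for some non-normal A.)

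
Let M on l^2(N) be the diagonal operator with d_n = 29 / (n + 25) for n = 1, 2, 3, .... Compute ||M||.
||M|| = 29/26 (attained at n = 1)

For M diagonal, ||M|| = sup_n |d_n| = sup_n 29/(n + 25). This is positive and strictly decreasing in n, so the supremum is attained at n = 1: d_1 = 29/(1 + 25) = 29/26. Hence ||M|| = 29/26.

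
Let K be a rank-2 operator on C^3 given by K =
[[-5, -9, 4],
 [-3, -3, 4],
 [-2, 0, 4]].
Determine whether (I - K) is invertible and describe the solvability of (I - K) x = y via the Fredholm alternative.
(I - K) is invertible (det(I - K) = -31 ≠ 0), so for every y in C^3 the equation (I - K) x = y has a unique solution.

K has rank 2 and factors as K = U V^T = u1 v1^T + u2 v2^T with u1 = (1, -1, -2), v1 = (-1, -3, 0), u2 = (-2, -2, -2), v2 = (2, 3, -2) (multiplying out reproduces the displayed K). The nonzero eigenvalues of U V^T coincide with those of the 2 x 2 matrix G = V^T U = [[v1·u1, v1·u2], [v2·u1, v2·u2]] = [[2, 8], [3, -6]], and by the Sylvester determinant identity det(I_3 - U V^T) = det(I_2 - V^T U) = det([[-1, -8], [-3, 7]]) = (-1)(7) - (-8)(-3) = -31. (Direct check: I - K =
[[6, 9, -4],
 [3, 4, -4],
 [2, 0, -3]]
has determinant -31.) The finite-dimensional Fredholm alternative says: either (I - K) is invertible, or ker(I - K) ≠ {0} and then range(I - K) = ker((I - K)^*)^⊥, with dim ker(I - K) = dim ker((I - K)^*). Since det(I - K) ≠ 0, 1 is not an eigenvalue of K and ker(I - K) = {0}, so we are in the first case: for every y there is a unique x = (I - K)^(-1) y. (Explicitly, by the Woodbury identity, (I - U V^T)^(-1) = I + U (I_2 - G)^(-1) V^T.)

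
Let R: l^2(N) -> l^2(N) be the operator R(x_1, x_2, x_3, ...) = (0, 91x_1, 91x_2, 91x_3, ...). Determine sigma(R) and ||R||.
sigma(R) = closed disk {z in C : |z| ≤ 91}; ||R|| = 91

Note R = 91·U where U is the unit right shift (U x)_k = x_{k-1} (with x_0 := 0); so ||R|| = 91||U|| and sigma(R) = 91·sigma(U). ||R x||^2 = sum_{k≥1} |91x_k|^2 = 8281||x||^2, so ||R|| = 91 and sigma(R) ⊂ {|z| ≤ 91}. For any |lambda| < 91, the equation (R - lambda I) x = 0 forces x_1 = 0, then 91x_k = lambda x_{k+1} ⇒ x = 0, so R has no eigenvalues. But (R - lambda I) is not surjective for |lambda| < 91: solving (R - lambda I) x = e_1 would require x_n proportional to (lambda/91)^(-n), which is not in l^2. So every |lambda| < 91 lies in the residual spectrum. The boundary |lambda| = 91 is in the approximate point spectrum (the spectrum is closed). Hence sigma(R) is the closed disk of radius 91.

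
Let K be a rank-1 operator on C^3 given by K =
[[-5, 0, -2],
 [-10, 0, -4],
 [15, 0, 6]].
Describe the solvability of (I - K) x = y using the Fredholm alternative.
(I - K) is singular (det(I - K) = 0, i.e. 1 ∈ sigma(K)). (I - K) x = y is solvable iff y ⊥ ker((I - K)^*) = span{(-5, 0, -2)}, i.e. iff -5y_1 - 2y_3 = 0. When solvable, the solutions are x = y + c·(1, 2, -3), c arbitrary (ker(I - K) = span{(1, 2, -3)}, dimension 1).

K has rank 1, so it is an outer product K = u v^T: every row of K is a multiple of one row vector. Reading off the entries, u = (1, 2, -3) and v = (-5, 0, -2) (row i of K equals u_i·v^T). A rank-one matrix u v^T satisfies K u = u (v·u) and kills the (2)-dimensional subspace v^⊥, so its characteristic polynomial is lambda^2 (lambda - v·u) with v·u = tr K = 1. Hence the eigenvalues of I - K are 1 (multiplicity 2) and 1 - (1) = 0, so det(I - K) = 0. (Direct check: I - K =
[[6, 0, 2],
 [10, 1, 4],
 [-15, 0, -5]]
has determinant 0.) So 1 is an eigenvalue of K and (I - K) is not invertible. The finite-dimensional Fredholm alternative says: either (I - K) is invertible, or ker(I - K) ≠ {0} and then range(I - K) = ker((I - K)^*)^⊥, with dim ker(I - K) = dim ker((I - K)^*). We are in the second case, so we need both kernels. Kernel of I - K: (I - K) u = u - u (v·u) = u - u = 0, so ker(I - K) = span{u} = span{(1, 2, -3)} (it is exactly 1-dimensional because rank(I - K) = 2). Kernel of the adjoint: K is real, so (I - K)^* = I - K^T = I - v u^T, and (I - v u^T) v = v - v (u·v) = 0; hence ker((I - K)^*) = span{v} = span{(-5, 0, -2)}. Therefore (I - K) x = y is solvable iff <y, v> = 0, i.e. iff -5y_1 - 2y_3 = 0. When this holds, K y = u (v·y) = 0, so (I - K) y = y and x = y is a particular solution; the full solution set is the line x = y + c·u = y + c·(1, 2, -3), c ∈ C.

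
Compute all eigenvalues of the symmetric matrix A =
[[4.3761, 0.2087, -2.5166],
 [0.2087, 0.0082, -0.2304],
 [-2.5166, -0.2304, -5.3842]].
sigma(A) ≈ {-6, 0, 5}

A is real symmetric, so its spectrum consists of real eigenvalues. Expanding the characteristic polynomial of the displayed matrix gives
  det(λ I - A) = p(λ) = λ^3 + (1)λ^2 + (-30)λ + (0).
Solving p(λ) = 0 yields eigenvalues ≈ -6, 0, 5. (A is shown rounded to 4 decimals, so these recover the underlying integer eigenvalues to within that precision.)
Verification: the trace of A = -1 equals the sum of eigenvalues -1, and det(A) ≈ -0.0009 matches the eigenvalue product 0.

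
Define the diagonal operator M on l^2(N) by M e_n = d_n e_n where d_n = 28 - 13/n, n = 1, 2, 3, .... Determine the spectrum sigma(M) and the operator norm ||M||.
sigma(M) = {28 - 13/n : n ≥ 1} ∪ {28}; ||M|| = 28

A bounded diagonal operator on l^2 with diagonal entries d_n has spectrum equal to the closure of {d_n : n ≥ 1}: every d_n is an eigenvalue (with eigenvector e_n), so {d_n} ⊂ sigma(M); the spectrum is closed, so its closure is too; and for lambda not in the closure, (M - lambda I) has bounded inverse (the diagonal entries 1/(d_n - lambda) are bounded). For our sequence d_n = 28 - 13/n, n = 1, 2, 3, ...:
  - {d_n} = {28 - 13/n : n ≥ 1}; the only limit point is 28
  - closure = {28 - 13/n : n ≥ 1} ∪ {28}
For the norm: a diagonal operator has ||M|| = sup_n |d_n|. Here d_n = 28 - 13/n increases monotonically from d_1 = 15 toward 28, with all terms in [15, 28); so sup_n |d_n| = 28 (the supremum is the limit, not attained). So ||M|| = 28.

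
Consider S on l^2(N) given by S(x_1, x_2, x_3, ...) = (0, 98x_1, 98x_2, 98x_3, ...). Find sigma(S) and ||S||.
sigma(S) = closed disk {z in C : |z| ≤ 98}; ||S|| = 98

Note S = 98·U where U is the unit right shift (U x)_k = x_{k-1} (with x_0 := 0); so ||S|| = 98||U|| and sigma(S) = 98·sigma(U). ||S x||^2 = sum_{k≥1} |98x_k|^2 = 9604||x||^2, so ||S|| = 98 and sigma(S) ⊂ {|z| ≤ 98}. For any |lambda| < 98, the equation (S - lambda I) x = 0 forces x_1 = 0, then 98x_k = lambda x_{k+1} ⇒ x = 0, so S has no eigenvalues. But (S - lambda I) is not surjective for |lambda| < 98: solving (S - lambda I) x = e_1 would require x_n proportional to (lambda/98)^(-n), which is not in l^2. So every |lambda| < 98 lies in the residual spectrum. The boundary |lambda| = 98 is in the approximate point spectrum (the spectrum is closed). Hence sigma(S) is the closed disk of radius 98.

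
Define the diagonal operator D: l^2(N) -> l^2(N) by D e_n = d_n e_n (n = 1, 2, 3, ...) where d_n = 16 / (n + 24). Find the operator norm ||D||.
||D|| = 16/25 (attained at n = 1)

For D diagonal, ||D|| = sup_n |d_n| = sup_n 16/(n + 24). This is positive and strictly decreasing in n, so the supremum is attained at n = 1: d_1 = 16/(1 + 24) = 16/25. Hence ||D|| = 16/25.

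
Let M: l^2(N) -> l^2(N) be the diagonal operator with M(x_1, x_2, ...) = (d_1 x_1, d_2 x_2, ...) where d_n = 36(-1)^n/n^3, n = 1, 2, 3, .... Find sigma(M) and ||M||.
sigma(M) = {36(-1)^n/n^3 : n ≥ 1} ∪ {0}; ||M|| = 36

A bounded diagonal operator on l^2 with diagonal entries d_n has spectrum equal to the closure of {d_n : n ≥ 1}: every d_n is an eigenvalue (with eigenvector e_n), so {d_n} ⊂ sigma(M); the spectrum is closed, so its closure is too; and for lambda not in the closure, (M - lambda I) has bounded inverse (the diagonal entries 1/(d_n - lambda) are bounded). For our sequence d_n = 36(-1)^n/n^3, n = 1, 2, 3, ...:
  - {d_n} = {36(-1)^n/n^3 : n ≥ 1}; the only limit point is 0
  - closure = {36(-1)^n/n^3 : n ≥ 1} ∪ {0}
For the norm: a diagonal operator has ||M|| = sup_n |d_n|. Here |d_n| = 36/n^3 is decreasing, so sup_n |d_n| = |d_1| = 36. So ||M|| = 36.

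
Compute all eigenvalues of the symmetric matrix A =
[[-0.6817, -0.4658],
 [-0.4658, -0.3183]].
sigma(A) ≈ {-1, 0}

A is real symmetric, so its spectrum consists of real eigenvalues. Expanding the characteristic polynomial of the displayed matrix gives
  det(λ I - A) = p(λ) = λ^2 + (1)λ + (0).
Solving p(λ) = 0 yields eigenvalues ≈ -1, 0. (A is shown rounded to 4 decimals, so these recover the underlying integer eigenvalues to within that precision.)
Verification: the trace of A = -1 equals the sum of eigenvalues -1, and det(A) ≈ 0.0000 matches the eigenvalue product 0.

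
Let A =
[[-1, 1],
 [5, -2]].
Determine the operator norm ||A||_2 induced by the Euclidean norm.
||A||_2 = sqrt((31 + sqrt(925))/2) ≈ 5.5414 (= sqrt(largest eigenvalue of A^T A))

||A||_2 = sigma_max(A) = sqrt(lambda_max(A^T A)). Form the symmetric matrix M = A^T A =
[[26, -11],
 [-11, 5]].
Its characteristic polynomial (trace, determinant of M give the coefficients) is
  p(λ) = det(λ I - M) = λ^2 - 31λ + 9.
For λ^2 - 31λ + 9 the discriminant is 925. It is nonnegative but not a perfect square, so the roots are real and irrational: λ = (31 ± sqrt(925))/2 ≈ 30.7069, 0.2931.
So the eigenvalues of A^T A are ≈ 0.2931, 30.7069 (all ≥ 0, as they must be for A^T A). The largest is λ_max = (31 + sqrt(925))/2 ≈ 30.7069, hence ||A||_2 = sqrt(λ_max) = sqrt((31 + sqrt(925))/2) ≈ 5.5414.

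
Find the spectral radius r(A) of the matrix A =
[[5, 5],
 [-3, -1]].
r(A) = sqrt(10) ≈ 3.1623

The eigenvalues of A are the roots of its characteristic polynomial. With M = A (coefficients from the trace and determinant):
  p(λ) = det(λ I - M) = λ^2 - 4λ + 10.
For λ^2 - 4λ + 10 the discriminant is -24. It is negative, so the roots are the complex-conjugate pair λ = 2 ± (sqrt(24)/2) i ≈ 2 ± 2.4495i. For a conjugate pair the product of the roots equals the constant term, so |λ|^2 = 10 and |λ| = sqrt(10) ≈ 3.1623.
Thus the eigenvalues (to 4 decimals) are 2 ± 2.4495i (modulus 3.1623). The spectral radius is the largest modulus: r(A) = sqrt(10) ≈ 3.1623. (Cross-check: r(A) ≤ ||A||_2 ≈ 7.6344; equality holds whenever A is normal, though it can also hold for some non-normal A.)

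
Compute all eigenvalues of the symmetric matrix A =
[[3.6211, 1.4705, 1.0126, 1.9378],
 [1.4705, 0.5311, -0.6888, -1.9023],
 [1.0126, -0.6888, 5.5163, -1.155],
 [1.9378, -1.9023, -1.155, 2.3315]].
sigma(A) ≈ {-2, 3, 5, 6}

A is real symmetric, so its spectrum consists of real eigenvalues. Expanding the characteristic polynomial of the displayed matrix gives
  det(λ I - A) = p(λ) = λ^4 + (-12)λ^3 + (35)λ^2 + (36)λ + (-180).
Solving p(λ) = 0 yields eigenvalues ≈ -2, 3, 5, 6. (A is shown rounded to 4 decimals, so these recover the underlying integer eigenvalues to within that precision.)
Verification: the trace of A = 12 equals the sum of eigenvalues 12, and det(A) ≈ -180.0002 matches the eigenvalue product -180.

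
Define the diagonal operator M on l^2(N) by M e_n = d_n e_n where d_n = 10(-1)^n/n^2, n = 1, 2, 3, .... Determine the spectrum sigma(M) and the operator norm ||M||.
sigma(M) = {10(-1)^n/n^2 : n ≥ 1} ∪ {0}; ||M|| = 10

A bounded diagonal operator on l^2 with diagonal entries d_n has spectrum equal to the closure of {d_n : n ≥ 1}: every d_n is an eigenvalue (with eigenvector e_n), so {d_n} ⊂ sigma(M); the spectrum is closed, so its closure is too; and for lambda not in the closure, (M - lambda I) has bounded inverse (the diagonal entries 1/(d_n - lambda) are bounded). For our sequence d_n = 10(-1)^n/n^2, n = 1, 2, 3, ...:
  - {d_n} = {10(-1)^n/n^2 : n ≥ 1}; the only limit point is 0
  - closure = {10(-1)^n/n^2 : n ≥ 1} ∪ {0}
For the norm: a diagonal operator has ||M|| = sup_n |d_n|. Here |d_n| = 10/n^2 is decreasing, so sup_n |d_n| = |d_1| = 10. So ||M|| = 10.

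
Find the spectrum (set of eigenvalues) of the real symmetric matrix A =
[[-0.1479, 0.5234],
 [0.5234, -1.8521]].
sigma(A) ≈ {-2, 0}

A is real symmetric, so its spectrum consists of real eigenvalues. Expanding the characteristic polynomial of the displayed matrix gives
  det(λ I - A) = p(λ) = λ^2 + (2)λ + (0).
Solving p(λ) = 0 yields eigenvalues ≈ -2, 0. (A is shown rounded to 4 decimals, so these recover the underlying integer eigenvalues to within that precision.)
Verification: the trace of A = -2 equals the sum of eigenvalues -2, and det(A) ≈ -0.0000 matches the eigenvalue product 0.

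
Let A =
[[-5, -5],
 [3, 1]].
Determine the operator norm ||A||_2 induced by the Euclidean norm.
||A||_2 = sqrt((60 + sqrt(3200))/2) ≈ 7.6344 (= sqrt(largest eigenvalue of A^T A))

||A||_2 = sigma_max(A) = sqrt(lambda_max(A^T A)). Form the symmetric matrix M = A^T A =
[[34, 28],
 [28, 26]].
Its characteristic polynomial (trace, determinant of M give the coefficients) is
  p(λ) = det(λ I - M) = λ^2 - 60λ + 100.
For λ^2 - 60λ + 100 the discriminant is 3200. It is nonnegative but not a perfect square, so the roots are real and irrational: λ = (60 ± sqrt(3200))/2 ≈ 58.2843, 1.7157.
So the eigenvalues of A^T A are ≈ 1.7157, 58.2843 (all ≥ 0, as they must be for A^T A). The largest is λ_max = (60 + sqrt(3200))/2 ≈ 58.2843, hence ||A||_2 = sqrt(λ_max) = sqrt((60 + sqrt(3200))/2) ≈ 7.6344.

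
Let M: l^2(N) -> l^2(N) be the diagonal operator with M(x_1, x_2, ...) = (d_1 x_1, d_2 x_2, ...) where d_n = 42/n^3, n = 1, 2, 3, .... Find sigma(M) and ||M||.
sigma(M) = {42/n^3 : n ≥ 1} ∪ {0}; ||M|| = 42

A bounded diagonal operator on l^2 with diagonal entries d_n has spectrum equal to the closure of {d_n : n ≥ 1}: every d_n is an eigenvalue (with eigenvector e_n), so {d_n} ⊂ sigma(M); the spectrum is closed, so its closure is too; and for lambda not in the closure, (M - lambda I) has bounded inverse (the diagonal entries 1/(d_n - lambda) are bounded). For our sequence d_n = 42/n^3, n = 1, 2, 3, ...:
  - {d_n} = {42/n^3 : n ≥ 1}; the only limit point is 0
  - closure = {42/n^3 : n ≥ 1} ∪ {0}
For the norm: a diagonal operator has ||M|| = sup_n |d_n|. Here d_n = 42/n^3 is positive and decreasing, so sup_n |d_n| = d_1 = 42. So ||M|| = 42.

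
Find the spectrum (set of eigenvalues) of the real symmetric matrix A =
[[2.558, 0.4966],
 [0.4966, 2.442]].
sigma(A) ≈ {2, 3}

A is real symmetric, so its spectrum consists of real eigenvalues. Expanding the characteristic polynomial of the displayed matrix gives
  det(λ I - A) = p(λ) = λ^2 + (-5)λ + (6).
Solving p(λ) = 0 yields eigenvalues ≈ 2, 3. (A is shown rounded to 4 decimals, so these recover the underlying integer eigenvalues to within that precision.)
Verification: the trace of A = 5 equals the sum of eigenvalues 5, and det(A) ≈ 6.0000 matches the eigenvalue product 6.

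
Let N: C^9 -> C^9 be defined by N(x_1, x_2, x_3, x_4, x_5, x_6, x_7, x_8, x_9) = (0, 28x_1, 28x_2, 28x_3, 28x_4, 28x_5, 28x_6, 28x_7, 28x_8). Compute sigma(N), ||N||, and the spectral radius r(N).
sigma(N) = {0}; ||N|| = 28; r(N) = 0. (N is nilpotent with N^9 = 0.)

On C^9, N is a strictly lower-triangular matrix with 28 on the subdiagonal and zeros elsewhere, so its characteristic polynomial is lambda^9 and every eigenvalue is 0: sigma(N) = {0}. For the operator norm, N e_i = 28e_{i+1} for i = 1, ..., 8 and N e_9 = 0, so the singular values of N are 28 (with multiplicity 8) and 0; hence ||N|| = 28. The spectral radius r(N) = max|lambda| = 0. Note ||N|| > r(N) — characteristic of non-normal nilpotent operators. Indeed N^9 = 0.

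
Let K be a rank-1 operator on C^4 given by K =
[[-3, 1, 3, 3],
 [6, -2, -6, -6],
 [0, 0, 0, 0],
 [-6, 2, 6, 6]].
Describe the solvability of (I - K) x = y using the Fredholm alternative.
(I - K) is singular (det(I - K) = 0, i.e. 1 ∈ sigma(K)). (I - K) x = y is solvable iff y ⊥ ker((I - K)^*) = span{(-3, 1, 3, 3)}, i.e. iff -3y_1 + y_2 + 3y_3 + 3y_4 = 0. When solvable, the solutions are x = y + c·(1, -2, 0, 2), c arbitrary (ker(I - K) = span{(1, -2, 0, 2)}, dimension 1).

K has rank 1, so it is an outer product K = u v^T: every row of K is a multiple of one row vector. Reading off the entries, u = (1, -2, 0, 2) and v = (-3, 1, 3, 3) (row i of K equals u_i·v^T). A rank-one matrix u v^T satisfies K u = u (v·u) and kills the (3)-dimensional subspace v^⊥, so its characteristic polynomial is lambda^3 (lambda - v·u) with v·u = tr K = 1. Hence the eigenvalues of I - K are 1 (multiplicity 3) and 1 - (1) = 0, so det(I - K) = 0. (Direct check: I - K =
[[4, -1, -3, -3],
 [-6, 3, 6, 6],
 [0, 0, 1, 0],
 [6, -2, -6, -5]]
has determinant 0.) So 1 is an eigenvalue of K and (I - K) is not invertible. The finite-dimensional Fredholm alternative says: either (I - K) is invertible, or ker(I - K) ≠ {0} and then range(I - K) = ker((I - K)^*)^⊥, with dim ker(I - K) = dim ker((I - K)^*). We are in the second case, so we need both kernels. Kernel of I - K: (I - K) u = u - u (v·u) = u - u = 0, so ker(I - K) = span{u} = span{(1, -2, 0, 2)} (it is exactly 1-dimensional because rank(I - K) = 3). Kernel of the adjoint: K is real, so (I - K)^* = I - K^T = I - v u^T, and (I - v u^T) v = v - v (u·v) = 0; hence ker((I - K)^*) = span{v} = span{(-3, 1, 3, 3)}. Therefore (I - K) x = y is solvable iff <y, v> = 0, i.e. iff -3y_1 + y_2 + 3y_3 + 3y_4 = 0. When this holds, K y = u (v·y) = 0, so (I - K) y = y and x = y is a particular solution; the full solution set is the line x = y + c·u = y + c·(1, -2, 0, 2), c ∈ C.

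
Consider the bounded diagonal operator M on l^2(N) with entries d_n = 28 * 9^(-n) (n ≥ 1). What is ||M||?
||M|| = 28/9 (attained at n = 1)

For M diagonal, ||M|| = sup_n |d_n|. The sequence d_n = 28 * 9^(-n) is positive and strictly decreasing (ratio 9^(-1) < 1), so the supremum is d_1 = 28/9. Hence ||M|| = 28/9.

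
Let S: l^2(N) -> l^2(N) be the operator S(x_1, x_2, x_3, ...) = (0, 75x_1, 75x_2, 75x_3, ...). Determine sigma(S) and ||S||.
sigma(S) = closed disk {z in C : |z| ≤ 75}; ||S|| = 75

Note S = 75·U where U is the unit right shift (U x)_k = x_{k-1} (with x_0 := 0); so ||S|| = 75||U|| and sigma(S) = 75·sigma(U). ||S x||^2 = sum_{k≥1} |75x_k|^2 = 5625||x||^2, so ||S|| = 75 and sigma(S) ⊂ {|z| ≤ 75}. For any |lambda| < 75, the equation (S - lambda I) x = 0 forces x_1 = 0, then 75x_k = lambda x_{k+1} ⇒ x = 0, so S has no eigenvalues. But (S - lambda I) is not surjective for |lambda| < 75: solving (S - lambda I) x = e_1 would require x_n proportional to (lambda/75)^(-n), which is not in l^2. So every |lambda| < 75 lies in the residual spectrum. The boundary |lambda| = 75 is in the approximate point spectrum (the spectrum is closed). Hence sigma(S) is the closed disk of radius 75.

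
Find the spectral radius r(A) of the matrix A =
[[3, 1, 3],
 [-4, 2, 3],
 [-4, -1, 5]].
r(A) ≈ 5.4753

The eigenvalues of A are the roots of its characteristic polynomial. With M = A (coefficients from the trace, the sum of principal 2x2 minors, and det A):
  p(λ) = det(λ I - M) = λ^3 - 10λ^2 + 50λ - 83.
No integer candidate from the rational root theorem (±divisors of 83) is a root, so the roots are irrational. The cubic discriminant is Δ = -21003 < 0, so there is one real root and a complex-conjugate pair. p(2) = -15 and p(3) = 4 have opposite signs, so a root lies in (2, 3); Newton's method refines it to λ ≈ 2.7686. Dividing out (λ - (2.7686)) leaves approximately λ^2 - 7.2314λ + 29.9792. For λ^2 - 7.2314λ + 29.9792 the discriminant is -67.6235. It is negative, so the remaining roots are the complex-conjugate pair λ ≈ 3.6157 ± 4.1117i. Their product equals the constant term, so |λ|^2 ≈ 29.9792 and |λ| ≈ 5.4753.
Thus the eigenvalues (to 4 decimals) are 2.7686 (modulus 2.7686); 3.6157 ± 4.1117i (modulus 5.4753). The spectral radius is the largest modulus: r(A) ≈ 5.4753. (Cross-check: r(A) ≤ ||A||_2 ≈ 8.077; equality holds whenever A is normal, though it can also hold for some non-normal A.)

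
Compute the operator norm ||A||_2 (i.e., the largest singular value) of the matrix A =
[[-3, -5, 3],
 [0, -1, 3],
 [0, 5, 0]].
||A||_2 ≈ 8.0229 (= sqrt(largest eigenvalue of A^T A))

||A||_2 = sigma_max(A) = sqrt(lambda_max(A^T A)). Form the symmetric matrix M = A^T A =
[[9, 15, -9],
 [15, 51, -18],
 [-9, -18, 18]].
Its characteristic polynomial (trace, sum of principal 2x2 minors, determinant of M give the coefficients) is
  p(λ) = det(λ I - M) = λ^3 - 78λ^2 + 909λ - 2025.
No integer candidate from the rational root theorem (±divisors of 2025) is a root, so the roots are irrational. The cubic discriminant is Δ = 652525713 > 0, so there are three distinct real roots. p(2) = -511 and p(3) = 27 have opposite signs, so a root lies in (2, 3); Newton's method refines it to λ ≈ 2.9428. p(10) = 265 and p(11) = -133 have opposite signs, so a root lies in (10, 11); Newton's method refines it to λ ≈ 10.6907. p(64) = -1193 and p(65) = 2135 have opposite signs, so a root lies in (64, 65); Newton's method refines it to λ ≈ 64.3665. Check (Vieta): the three roots sum to 78, matching tr M = 78.
So the eigenvalues of A^T A are ≈ 2.9428, 10.6907, 64.3665 (all ≥ 0, as they must be for A^T A). The largest is λ_max ≈ 64.3665, hence ||A||_2 = sqrt(λ_max) ≈ 8.0229.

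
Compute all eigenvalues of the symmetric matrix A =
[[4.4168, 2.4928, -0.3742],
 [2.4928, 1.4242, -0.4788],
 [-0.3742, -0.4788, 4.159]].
sigma(A) ≈ {0, 4, 6}

A is real symmetric, so its spectrum consists of real eigenvalues. Expanding the characteristic polynomial of the displayed matrix gives
  det(λ I - A) = p(λ) = λ^3 + (-10)λ^2 + (24)λ + (0.0012).
Solving p(λ) = 0 yields eigenvalues ≈ 0, 4, 6. (A is shown rounded to 4 decimals, so these recover the underlying integer eigenvalues to within that precision.)
Verification: the trace of A = 10 equals the sum of eigenvalues 10, and det(A) ≈ -0.0012 matches the eigenvalue product 0.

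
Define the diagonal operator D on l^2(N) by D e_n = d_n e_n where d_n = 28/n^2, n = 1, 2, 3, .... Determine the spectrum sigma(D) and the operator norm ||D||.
sigma(D) = {28/n^2 : n ≥ 1} ∪ {0}; ||D|| = 28

A bounded diagonal operator on l^2 with diagonal entries d_n has spectrum equal to the closure of {d_n : n ≥ 1}: every d_n is an eigenvalue (with eigenvector e_n), so {d_n} ⊂ sigma(D); the spectrum is closed, so its closure is too; and for lambda not in the closure, (D - lambda I) has bounded inverse (the diagonal entries 1/(d_n - lambda) are bounded). For our sequence d_n = 28/n^2, n = 1, 2, 3, ...:
  - {d_n} = {28/n^2 : n ≥ 1}; the only limit point is 0
  - closure = {28/n^2 : n ≥ 1} ∪ {0}
For the norm: a diagonal operator has ||D|| = sup_n |d_n|. Here d_n = 28/n^2 is positive and decreasing, so sup_n |d_n| = d_1 = 28. So ||D|| = 28.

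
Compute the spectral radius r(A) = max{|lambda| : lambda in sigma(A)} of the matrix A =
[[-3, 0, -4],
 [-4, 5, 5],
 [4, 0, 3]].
r(A) = 5

The eigenvalues of A are the roots of its characteristic polynomial. With M = A (coefficients from the trace, the sum of principal 2x2 minors, and det A):
  p(λ) = det(λ I - M) = λ^3 - 5λ^2 + 7λ - 35.
By the rational root theorem any rational root is an integer divisor of 35. Testing λ = 5: p(5) = 125 - 125 + 35 - 35 = 0, so λ = 5 is a root. Dividing out (λ - 5) leaves p(λ) = (λ - 5)(λ^2 + 7). For λ^2 + 7 the discriminant is -28. It is negative, so the roots are the complex-conjugate pair λ = 0 ± (sqrt(28)/2) i ≈ 0 ± 2.6458i. For a conjugate pair the product of the roots equals the constant term, so |λ|^2 = 7 and |λ| = sqrt(7) ≈ 2.6458.
Thus the eigenvalues (to 4 decimals) are 0 ± 2.6458i (modulus 2.6458); 5 (modulus 5). The spectral radius is the largest modulus: r(A) = 5. (Cross-check: r(A) ≤ ||A||_2 ≈ 8.2402; equality holds whenever A is normal, though it can also hold for some non-normal A.)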